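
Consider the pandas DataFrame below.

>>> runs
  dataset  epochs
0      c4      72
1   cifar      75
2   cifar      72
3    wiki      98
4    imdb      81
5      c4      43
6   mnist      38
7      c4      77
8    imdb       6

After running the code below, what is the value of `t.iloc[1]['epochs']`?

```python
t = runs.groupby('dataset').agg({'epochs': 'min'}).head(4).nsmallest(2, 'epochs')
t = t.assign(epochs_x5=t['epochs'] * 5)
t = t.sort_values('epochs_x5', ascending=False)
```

group by dataset, min of epochs:
         epochs
dataset        
c4           43
cifar        72
imdb          6
mnist        38
wiki         98
take first 4 rows:
         epochs
dataset        
c4           43
cifar        72
imdb          6
mnist        38
take 2 rows with smallest epochs:
         epochs
dataset        
imdb          6
mnist        38
add column epochs_x5 = t['epochs'] * 5:
         epochs  epochs_x5
dataset                   
imdb          6         30
mnist        38        190
sort by epochs_x5 descending:
         epochs  epochs_x5
dataset                   
mnist        38        190
imdb          6         30
Finally, value at position 1, column 'epochs' = 6.

6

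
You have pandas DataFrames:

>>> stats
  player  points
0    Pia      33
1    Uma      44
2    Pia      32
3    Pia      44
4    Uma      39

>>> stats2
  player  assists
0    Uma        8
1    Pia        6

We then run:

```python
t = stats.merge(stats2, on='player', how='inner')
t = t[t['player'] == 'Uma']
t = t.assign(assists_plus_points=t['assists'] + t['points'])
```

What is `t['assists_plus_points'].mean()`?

49.5

merge on 'player' (how='inner') → 5 rows:
  player  points  assists
0    Pia      33        6
1    Uma      44        8
2    Pia      32        6
3    Pia      44        6
4    Uma      39        8
filter rows where player == 'Uma':
  player  points  assists
1    Uma      44        8
4    Uma      39        8
add column assists_plus_points = t['assists'] + t['points']:
  player  points  assists  assists_plus_points
1    Uma      44        8                   52
4    Uma      39        8                   47
Reading off the mean of column 'assists_plus_points', we get 49.5.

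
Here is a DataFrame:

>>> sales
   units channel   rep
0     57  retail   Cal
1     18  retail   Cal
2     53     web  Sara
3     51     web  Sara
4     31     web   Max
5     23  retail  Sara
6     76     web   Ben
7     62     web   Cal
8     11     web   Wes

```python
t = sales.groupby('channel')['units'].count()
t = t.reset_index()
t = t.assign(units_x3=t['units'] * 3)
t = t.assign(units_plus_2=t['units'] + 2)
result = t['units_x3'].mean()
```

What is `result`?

group by channel, count of units:
channel
retail    3
web       6
Name: units, dtype: int64
reset_index():
  channel  units
0  retail      3
1     web      6
add column units_x3 = t['units'] * 3:
  channel  units  units_x3
0  retail      3         9
1     web      6        18
add column units_plus_2 = t['units'] + 2:
  channel  units  units_x3  units_plus_2
0  retail      3         9             5
1     web      6        18             8
Hence 13.5.

13.5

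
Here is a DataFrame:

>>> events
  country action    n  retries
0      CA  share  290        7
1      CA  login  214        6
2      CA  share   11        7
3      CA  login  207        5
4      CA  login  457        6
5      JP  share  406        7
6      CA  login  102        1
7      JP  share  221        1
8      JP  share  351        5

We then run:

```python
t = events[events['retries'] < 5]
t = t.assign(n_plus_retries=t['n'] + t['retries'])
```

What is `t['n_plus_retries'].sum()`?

filter rows where retries < 5:
  country action    n  retries
6      CA  login  102        1
7      JP  share  221        1
add column n_plus_retries = t['n'] + t['retries']:
  country action    n  retries  n_plus_retries
6      CA  login  102        1             103
7      JP  share  221        1             222
Taking the sum of column 'n_plus_retries' gives 325.

325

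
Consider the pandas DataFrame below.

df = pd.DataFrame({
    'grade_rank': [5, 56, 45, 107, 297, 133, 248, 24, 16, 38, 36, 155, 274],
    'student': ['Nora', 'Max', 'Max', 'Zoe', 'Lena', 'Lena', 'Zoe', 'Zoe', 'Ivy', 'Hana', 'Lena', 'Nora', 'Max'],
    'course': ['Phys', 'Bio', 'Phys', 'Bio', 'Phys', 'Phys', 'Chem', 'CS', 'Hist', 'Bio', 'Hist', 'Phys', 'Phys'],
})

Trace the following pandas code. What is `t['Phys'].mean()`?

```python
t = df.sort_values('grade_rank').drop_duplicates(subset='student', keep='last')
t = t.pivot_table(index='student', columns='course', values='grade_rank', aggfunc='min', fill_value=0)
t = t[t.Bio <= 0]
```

sort by grade_rank:
    grade_rank student course
0            5    Nora   Phys
8           16     Ivy   Hist
7           24     Zoe     CS
10          36    Lena   Hist
9           38    Hana    Bio
2           45     Max   Phys
1           56     Max    Bio
3          107     Zoe    Bio
5          133    Lena   Phys
11         155    Nora   Phys
6          248     Zoe   Chem
12         274     Max   Phys
4          297    Lena   Phys
drop duplicate student (keep=last):
    grade_rank student course
8           16     Ivy   Hist
9           38    Hana    Bio
11         155    Nora   Phys
6          248     Zoe   Chem
12         274     Max   Phys
4          297    Lena   Phys
pivot: rows=student, cols=course, min(grade_rank):
course   Bio  Chem  Hist  Phys
student                       
Hana      38     0     0     0
Ivy        0     0    16     0
Lena       0     0     0   297
Max        0     0     0   274
Nora       0     0     0   155
Zoe        0   248     0     0
filter rows where Bio <= 0:
course   Bio  Chem  Hist  Phys
student                       
Ivy        0     0    16     0
Lena       0     0     0   297
Max        0     0     0   274
Nora       0     0     0   155
Zoe        0   248     0     0
The mean of column 'Phys' is 145.2.

145.2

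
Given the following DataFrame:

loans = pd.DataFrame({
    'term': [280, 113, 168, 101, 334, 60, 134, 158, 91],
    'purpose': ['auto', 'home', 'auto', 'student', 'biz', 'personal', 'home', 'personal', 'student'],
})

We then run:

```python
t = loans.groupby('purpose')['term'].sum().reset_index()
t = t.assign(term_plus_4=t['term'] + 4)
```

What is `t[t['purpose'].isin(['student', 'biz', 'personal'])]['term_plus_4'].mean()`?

group by purpose, sum of term:
purpose
auto        448
biz         334
home        247
personal    218
student     192
Name: term, dtype: int64
reset_index():
    purpose  term
0      auto   448
1       biz   334
2      home   247
3  personal   218
4   student   192
add column term_plus_4 = t['term'] + 4:
    purpose  term  term_plus_4
0      auto   448          452
1       biz   334          338
2      home   247          251
3  personal   218          222
4   student   192          196
filter rows where purpose in ['student', 'biz', 'personal']:
    purpose  term  term_plus_4
1       biz   334          338
3  personal   218          222
4   student   192          196
The mean of column 'term_plus_4' is 252.0.

252.0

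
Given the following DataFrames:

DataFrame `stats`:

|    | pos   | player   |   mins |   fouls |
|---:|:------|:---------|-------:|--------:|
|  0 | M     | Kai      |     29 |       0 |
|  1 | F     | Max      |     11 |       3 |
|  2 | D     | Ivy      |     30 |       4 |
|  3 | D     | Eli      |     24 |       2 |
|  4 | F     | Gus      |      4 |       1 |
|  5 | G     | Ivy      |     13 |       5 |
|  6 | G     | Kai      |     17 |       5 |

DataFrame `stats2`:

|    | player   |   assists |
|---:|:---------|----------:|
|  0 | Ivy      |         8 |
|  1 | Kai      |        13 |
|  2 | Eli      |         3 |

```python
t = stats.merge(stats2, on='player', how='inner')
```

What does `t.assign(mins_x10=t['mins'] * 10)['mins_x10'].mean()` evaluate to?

226.0

merge on 'player' (how='inner') → 5 rows:
  pos player  mins  fouls  assists
0   M    Kai    29      0       13
1   D    Ivy    30      4        8
2   D    Eli    24      2        3
3   G    Ivy    13      5        8
4   G    Kai    17      5       13
add column mins_x10 = t['mins'] * 10:
  pos player  mins  fouls  assists  mins_x10
0   M    Kai    29      0       13       290
1   D    Ivy    30      4        8       300
2   D    Eli    24      2        3       240
3   G    Ivy    13      5        8       130
4   G    Kai    17      5       13       170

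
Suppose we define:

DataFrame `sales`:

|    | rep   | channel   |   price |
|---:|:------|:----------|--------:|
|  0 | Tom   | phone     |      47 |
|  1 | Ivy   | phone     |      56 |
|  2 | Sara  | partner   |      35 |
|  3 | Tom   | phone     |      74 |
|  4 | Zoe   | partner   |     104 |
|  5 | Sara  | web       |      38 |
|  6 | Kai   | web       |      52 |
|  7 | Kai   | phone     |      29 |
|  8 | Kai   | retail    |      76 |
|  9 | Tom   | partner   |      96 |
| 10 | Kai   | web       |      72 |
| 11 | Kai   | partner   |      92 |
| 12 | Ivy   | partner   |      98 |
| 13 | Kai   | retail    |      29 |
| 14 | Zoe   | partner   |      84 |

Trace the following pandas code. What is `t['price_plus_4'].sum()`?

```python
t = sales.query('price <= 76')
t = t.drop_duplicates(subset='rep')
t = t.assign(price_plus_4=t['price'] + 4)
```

filter rows where price <= 76:
     rep  channel  price
0    Tom    phone     47
1    Ivy    phone     56
2   Sara  partner     35
3    Tom    phone     74
5   Sara      web     38
6    Kai      web     52
7    Kai    phone     29
8    Kai   retail     76
10   Kai      web     72
13   Kai   retail     29
drop duplicate rep (keep=first):
    rep  channel  price
0   Tom    phone     47
1   Ivy    phone     56
2  Sara  partner     35
6   Kai      web     52
add column price_plus_4 = t['price'] + 4:
    rep  channel  price  price_plus_4
0   Tom    phone     47            51
1   Ivy    phone     56            60
2  Sara  partner     35            39
6   Kai      web     52            56
The sum of column 'price_plus_4' is 206.

206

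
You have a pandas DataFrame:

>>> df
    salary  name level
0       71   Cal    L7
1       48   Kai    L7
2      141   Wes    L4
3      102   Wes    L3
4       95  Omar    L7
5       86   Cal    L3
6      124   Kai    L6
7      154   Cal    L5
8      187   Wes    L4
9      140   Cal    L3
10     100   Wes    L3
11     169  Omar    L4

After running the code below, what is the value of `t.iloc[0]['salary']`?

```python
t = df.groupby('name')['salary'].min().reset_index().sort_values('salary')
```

group by name, min of salary:
name
Cal      71
Kai      48
Omar     95
Wes     100
Name: salary, dtype: int64
reset_index():
   name  salary
0   Cal      71
1   Kai      48
2  Omar      95
3   Wes     100
sort by salary:
   name  salary
1   Kai      48
0   Cal      71
2  Omar      95
3   Wes     100

48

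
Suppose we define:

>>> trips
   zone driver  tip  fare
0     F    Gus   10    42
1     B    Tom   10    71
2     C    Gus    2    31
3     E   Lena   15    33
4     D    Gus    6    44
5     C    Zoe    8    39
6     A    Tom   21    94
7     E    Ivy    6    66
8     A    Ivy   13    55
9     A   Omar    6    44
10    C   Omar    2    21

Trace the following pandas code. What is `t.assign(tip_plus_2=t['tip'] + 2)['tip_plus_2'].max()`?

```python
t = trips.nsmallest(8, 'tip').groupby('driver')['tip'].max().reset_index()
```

12

take 8 rows with smallest tip:
   zone driver  tip  fare
2     C    Gus    2    31
10    C   Omar    2    21
4     D    Gus    6    44
7     E    Ivy    6    66
9     A   Omar    6    44
5     C    Zoe    8    39
0     F    Gus   10    42
1     B    Tom   10    71
group by driver, max of tip:
driver
Gus     10
Ivy      6
Omar     6
Tom     10
Zoe      8
Name: tip, dtype: int64
reset_index():
  driver  tip
0    Gus   10
1    Ivy    6
2   Omar    6
3    Tom   10
4    Zoe    8
add column tip_plus_2 = t['tip'] + 2:
  driver  tip  tip_plus_2
0    Gus   10          12
1    Ivy    6           8
2   Omar    6           8
3    Tom   10          12
4    Zoe    8          10
Hence 12.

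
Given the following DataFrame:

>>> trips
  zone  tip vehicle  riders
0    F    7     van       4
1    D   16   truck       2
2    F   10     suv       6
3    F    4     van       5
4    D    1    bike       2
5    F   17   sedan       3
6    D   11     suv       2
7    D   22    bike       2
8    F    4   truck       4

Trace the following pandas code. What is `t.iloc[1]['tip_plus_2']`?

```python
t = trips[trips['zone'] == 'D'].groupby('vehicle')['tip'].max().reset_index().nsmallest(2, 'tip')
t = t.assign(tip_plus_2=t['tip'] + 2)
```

filter rows where zone == 'D':
  zone  tip vehicle  riders
1    D   16   truck       2
4    D    1    bike       2
6    D   11     suv       2
7    D   22    bike       2
group by vehicle, max of tip:
vehicle
bike     22
suv      11
truck    16
Name: tip, dtype: int64
reset_index():
  vehicle  tip
0    bike   22
1     suv   11
2   truck   16
take 2 rows with smallest tip:
  vehicle  tip
1     suv   11
2   truck   16
add column tip_plus_2 = t['tip'] + 2:
  vehicle  tip  tip_plus_2
1     suv   11          13
2   truck   16          18
The value at position 1, column 'tip_plus_2' is 18.

18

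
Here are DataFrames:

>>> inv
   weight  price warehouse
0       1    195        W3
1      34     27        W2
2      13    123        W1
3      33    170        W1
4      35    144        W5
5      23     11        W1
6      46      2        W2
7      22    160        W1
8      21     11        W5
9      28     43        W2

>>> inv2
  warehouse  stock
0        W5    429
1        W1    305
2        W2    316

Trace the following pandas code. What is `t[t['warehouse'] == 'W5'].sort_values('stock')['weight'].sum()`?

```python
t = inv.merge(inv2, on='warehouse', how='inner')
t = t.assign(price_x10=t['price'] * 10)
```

merge on 'warehouse' (how='inner') → 9 rows:
   weight  price warehouse  stock
0      34     27        W2    316
1      13    123        W1    305
2      33    170        W1    305
3      35    144        W5    429
4      23     11        W1    305
5      46      2        W2    316
6      22    160        W1    305
7      21     11        W5    429
8      28     43        W2    316
add column price_x10 = t['price'] * 10:
   weight  price warehouse  stock  price_x10
0      34     27        W2    316        270
1      13    123        W1    305       1230
2      33    170        W1    305       1700
3      35    144        W5    429       1440
4      23     11        W1    305        110
5      46      2        W2    316         20
6      22    160        W1    305       1600
7      21     11        W5    429        110
8      28     43        W2    316        430
filter rows where warehouse == 'W5':
   weight  price warehouse  stock  price_x10
3      35    144        W5    429       1440
7      21     11        W5    429        110
sort by stock:
   weight  price warehouse  stock  price_x10
3      35    144        W5    429       1440
7      21     11        W5    429        110
sum of column 'weight' → 56

56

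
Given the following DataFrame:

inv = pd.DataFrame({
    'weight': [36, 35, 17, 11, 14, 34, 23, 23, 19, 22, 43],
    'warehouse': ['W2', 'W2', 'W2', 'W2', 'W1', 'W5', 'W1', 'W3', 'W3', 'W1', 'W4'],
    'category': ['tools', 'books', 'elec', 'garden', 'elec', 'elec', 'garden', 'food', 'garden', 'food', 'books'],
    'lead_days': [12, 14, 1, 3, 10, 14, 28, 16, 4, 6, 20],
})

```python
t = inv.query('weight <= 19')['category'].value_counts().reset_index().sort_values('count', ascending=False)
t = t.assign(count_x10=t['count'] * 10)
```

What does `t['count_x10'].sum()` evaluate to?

40

filter rows where weight <= 19:
   weight warehouse category  lead_days
2      17        W2     elec          1
3      11        W2   garden          3
4      14        W1     elec         10
8      19        W3   garden          4
value_counts of category:
category
elec      2
garden    2
Name: count, dtype: int64
reset_index():
  category  count
0     elec      2
1   garden      2
sort by count descending:
  category  count
0     elec      2
1   garden      2
add column count_x10 = t['count'] * 10:
  category  count  count_x10
0     elec      2         20
1   garden      2         20
Reading off the sum of column 'count_x10', we get 40.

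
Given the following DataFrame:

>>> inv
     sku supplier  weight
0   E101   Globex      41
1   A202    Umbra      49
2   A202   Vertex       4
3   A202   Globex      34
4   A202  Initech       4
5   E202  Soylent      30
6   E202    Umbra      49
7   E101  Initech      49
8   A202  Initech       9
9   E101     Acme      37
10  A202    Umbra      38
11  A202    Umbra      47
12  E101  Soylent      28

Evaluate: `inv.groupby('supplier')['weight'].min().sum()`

145

group by supplier, min of weight:
supplier
Acme       37
Globex     34
Initech     4
Soylent    28
Umbra      38
Vertex      4
Name: weight, dtype: int64
So sum() = 145.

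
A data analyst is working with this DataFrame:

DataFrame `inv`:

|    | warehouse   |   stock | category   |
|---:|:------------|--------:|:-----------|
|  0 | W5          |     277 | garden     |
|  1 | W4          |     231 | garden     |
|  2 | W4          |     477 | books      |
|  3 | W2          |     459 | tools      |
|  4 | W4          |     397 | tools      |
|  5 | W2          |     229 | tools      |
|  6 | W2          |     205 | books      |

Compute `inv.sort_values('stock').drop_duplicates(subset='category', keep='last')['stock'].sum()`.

1213

sort by stock:
  warehouse  stock category
6        W2    205    books
5        W2    229    tools
1        W4    231   garden
0        W5    277   garden
4        W4    397    tools
3        W2    459    tools
2        W4    477    books
drop duplicate category (keep=last):
  warehouse  stock category
0        W5    277   garden
3        W2    459    tools
2        W4    477    books
So sum() = 1213.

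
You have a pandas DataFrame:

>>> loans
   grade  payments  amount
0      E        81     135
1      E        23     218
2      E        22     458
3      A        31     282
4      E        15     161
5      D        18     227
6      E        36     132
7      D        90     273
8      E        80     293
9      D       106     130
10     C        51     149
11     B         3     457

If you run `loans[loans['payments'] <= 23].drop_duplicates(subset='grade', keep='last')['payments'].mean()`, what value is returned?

12.0

filter rows where payments <= 23:
   grade  payments  amount
1      E        23     218
2      E        22     458
4      E        15     161
5      D        18     227
11     B         3     457
drop duplicate grade (keep=last):
   grade  payments  amount
4      E        15     161
5      D        18     227
11     B         3     457
Reading off the mean of column 'payments', we get 12.0.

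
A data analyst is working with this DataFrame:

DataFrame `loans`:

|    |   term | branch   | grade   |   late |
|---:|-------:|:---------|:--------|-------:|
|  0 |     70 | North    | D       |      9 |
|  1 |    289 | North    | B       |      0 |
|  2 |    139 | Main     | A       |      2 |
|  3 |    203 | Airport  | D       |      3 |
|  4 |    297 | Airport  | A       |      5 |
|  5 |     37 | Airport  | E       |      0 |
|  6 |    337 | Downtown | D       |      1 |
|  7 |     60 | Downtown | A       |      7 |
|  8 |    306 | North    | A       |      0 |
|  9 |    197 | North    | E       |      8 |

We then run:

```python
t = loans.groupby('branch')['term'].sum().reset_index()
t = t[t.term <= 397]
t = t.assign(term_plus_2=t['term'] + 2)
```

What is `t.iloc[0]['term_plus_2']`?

group by branch, sum of term:
branch
Airport     537
Downtown    397
Main        139
North       862
Name: term, dtype: int64
reset_index():
     branch  term
0   Airport   537
1  Downtown   397
2      Main   139
3     North   862
filter rows where term <= 397:
     branch  term
1  Downtown   397
2      Main   139
add column term_plus_2 = t['term'] + 2:
     branch  term  term_plus_2
1  Downtown   397          399
2      Main   139          141

399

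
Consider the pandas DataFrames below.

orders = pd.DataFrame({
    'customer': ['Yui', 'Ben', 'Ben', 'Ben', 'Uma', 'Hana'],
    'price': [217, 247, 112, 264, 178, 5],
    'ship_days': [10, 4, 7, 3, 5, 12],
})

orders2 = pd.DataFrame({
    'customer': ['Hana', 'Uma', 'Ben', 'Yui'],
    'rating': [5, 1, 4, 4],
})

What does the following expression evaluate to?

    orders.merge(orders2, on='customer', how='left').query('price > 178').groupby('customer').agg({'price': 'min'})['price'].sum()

merge on 'customer' (how='left') → 6 rows:
  customer  price  ship_days  rating
0      Yui    217         10       4
1      Ben    247          4       4
2      Ben    112          7       4
3      Ben    264          3       4
4      Uma    178          5       1
5     Hana      5         12       5
filter rows where price > 178:
  customer  price  ship_days  rating
0      Yui    217         10       4
1      Ben    247          4       4
3      Ben    264          3       4
group by customer, min of price:
          price
customer       
Ben         247
Yui         217
So sum() = 464.

464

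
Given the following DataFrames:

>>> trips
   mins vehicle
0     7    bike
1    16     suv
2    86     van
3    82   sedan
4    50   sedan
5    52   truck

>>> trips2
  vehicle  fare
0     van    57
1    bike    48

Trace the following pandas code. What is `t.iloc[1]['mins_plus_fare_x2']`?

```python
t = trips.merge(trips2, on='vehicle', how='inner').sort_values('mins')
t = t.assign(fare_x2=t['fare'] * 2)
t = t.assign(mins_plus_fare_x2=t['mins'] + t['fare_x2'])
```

merge on 'vehicle' (how='inner') → 2 rows:
   mins vehicle  fare
0     7    bike    48
1    86     van    57
sort by mins:
   mins vehicle  fare
0     7    bike    48
1    86     van    57
add column fare_x2 = t['fare'] * 2:
   mins vehicle  fare  fare_x2
0     7    bike    48       96
1    86     van    57      114
add column mins_plus_fare_x2 = t['mins'] + t['fare_x2']:
   mins vehicle  fare  fare_x2  mins_plus_fare_x2
0     7    bike    48       96                103
1    86     van    57      114                200
Taking the value at position 1, column 'mins_plus_fare_x2' gives 200.

200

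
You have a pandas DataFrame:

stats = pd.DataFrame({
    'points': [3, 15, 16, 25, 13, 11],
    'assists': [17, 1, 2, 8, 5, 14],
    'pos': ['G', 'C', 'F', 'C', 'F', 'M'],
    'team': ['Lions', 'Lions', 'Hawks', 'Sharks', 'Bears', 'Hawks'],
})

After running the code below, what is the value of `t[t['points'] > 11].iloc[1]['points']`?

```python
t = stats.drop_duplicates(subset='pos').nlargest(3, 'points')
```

15

drop duplicate pos (keep=first):
   points  assists pos   team
0       3       17   G  Lions
1      15        1   C  Lions
2      16        2   F  Hawks
5      11       14   M  Hawks
take 3 rows with largest points:
   points  assists pos   team
2      16        2   F  Hawks
1      15        1   C  Lions
5      11       14   M  Hawks
filter rows where points > 11:
   points  assists pos   team
2      16        2   F  Hawks
1      15        1   C  Lions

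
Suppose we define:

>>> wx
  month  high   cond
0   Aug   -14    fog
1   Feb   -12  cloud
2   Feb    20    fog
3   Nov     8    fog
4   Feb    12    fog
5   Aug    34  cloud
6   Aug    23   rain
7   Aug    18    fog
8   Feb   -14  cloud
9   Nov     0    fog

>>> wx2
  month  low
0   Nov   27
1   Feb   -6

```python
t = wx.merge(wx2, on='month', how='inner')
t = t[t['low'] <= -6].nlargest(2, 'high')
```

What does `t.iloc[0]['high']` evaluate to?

merge on 'month' (how='inner') → 6 rows:
  month  high   cond  low
0   Feb   -12  cloud   -6
1   Feb    20    fog   -6
2   Nov     8    fog   27
3   Feb    12    fog   -6
4   Feb   -14  cloud   -6
5   Nov     0    fog   27
filter rows where low <= -6:
  month  high   cond  low
0   Feb   -12  cloud   -6
1   Feb    20    fog   -6
3   Feb    12    fog   -6
4   Feb   -14  cloud   -6
take 2 rows with largest high:
  month  high cond  low
1   Feb    20  fog   -6
3   Feb    12  fog   -6
Taking the value at position 0, column 'high' gives 20.

20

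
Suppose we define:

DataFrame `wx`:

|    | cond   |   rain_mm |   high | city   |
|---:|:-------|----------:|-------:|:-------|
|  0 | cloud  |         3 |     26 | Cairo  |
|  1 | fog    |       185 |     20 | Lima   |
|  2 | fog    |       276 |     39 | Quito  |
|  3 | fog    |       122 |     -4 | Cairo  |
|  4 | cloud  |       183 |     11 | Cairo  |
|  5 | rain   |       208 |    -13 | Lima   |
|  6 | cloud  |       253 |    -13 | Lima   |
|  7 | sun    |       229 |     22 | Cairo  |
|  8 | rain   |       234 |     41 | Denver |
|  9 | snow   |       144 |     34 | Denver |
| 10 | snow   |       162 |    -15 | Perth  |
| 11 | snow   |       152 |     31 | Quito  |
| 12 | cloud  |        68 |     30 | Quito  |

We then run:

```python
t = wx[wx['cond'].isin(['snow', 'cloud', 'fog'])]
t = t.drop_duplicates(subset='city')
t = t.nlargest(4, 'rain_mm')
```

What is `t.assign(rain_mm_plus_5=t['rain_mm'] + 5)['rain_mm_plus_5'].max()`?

filter rows where cond in ['snow', 'cloud', 'fog']:
     cond  rain_mm  high    city
0   cloud        3    26   Cairo
1     fog      185    20    Lima
2     fog      276    39   Quito
3     fog      122    -4   Cairo
4   cloud      183    11   Cairo
6   cloud      253   -13    Lima
9    snow      144    34  Denver
10   snow      162   -15   Perth
11   snow      152    31   Quito
12  cloud       68    30   Quito
drop duplicate city (keep=first):
     cond  rain_mm  high    city
0   cloud        3    26   Cairo
1     fog      185    20    Lima
2     fog      276    39   Quito
9    snow      144    34  Denver
10   snow      162   -15   Perth
take 4 rows with largest rain_mm:
    cond  rain_mm  high    city
2    fog      276    39   Quito
1    fog      185    20    Lima
10  snow      162   -15   Perth
9   snow      144    34  Denver
add column rain_mm_plus_5 = t['rain_mm'] + 5:
    cond  rain_mm  high    city  rain_mm_plus_5
2    fog      276    39   Quito             281
1    fog      185    20    Lima             190
10  snow      162   -15   Perth             167
9   snow      144    34  Denver             149
max of column 'rain_mm_plus_5' → 281

281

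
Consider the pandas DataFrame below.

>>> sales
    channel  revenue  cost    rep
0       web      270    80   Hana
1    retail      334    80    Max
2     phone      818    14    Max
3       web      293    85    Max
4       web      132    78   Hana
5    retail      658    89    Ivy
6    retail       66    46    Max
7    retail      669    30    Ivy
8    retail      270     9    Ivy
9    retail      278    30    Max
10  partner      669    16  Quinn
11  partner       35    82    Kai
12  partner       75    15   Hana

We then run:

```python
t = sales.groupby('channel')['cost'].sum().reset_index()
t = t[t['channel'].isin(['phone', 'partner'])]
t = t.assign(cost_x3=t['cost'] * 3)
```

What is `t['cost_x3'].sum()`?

group by channel, sum of cost:
channel
partner    113
phone       14
retail     284
web        243
Name: cost, dtype: int64
reset_index():
   channel  cost
0  partner   113
1    phone    14
2   retail   284
3      web   243
filter rows where channel in ['phone', 'partner']:
   channel  cost
0  partner   113
1    phone    14
add column cost_x3 = t['cost'] * 3:
   channel  cost  cost_x3
0  partner   113      339
1    phone    14       42
Taking the sum of column 'cost_x3' gives 381.

381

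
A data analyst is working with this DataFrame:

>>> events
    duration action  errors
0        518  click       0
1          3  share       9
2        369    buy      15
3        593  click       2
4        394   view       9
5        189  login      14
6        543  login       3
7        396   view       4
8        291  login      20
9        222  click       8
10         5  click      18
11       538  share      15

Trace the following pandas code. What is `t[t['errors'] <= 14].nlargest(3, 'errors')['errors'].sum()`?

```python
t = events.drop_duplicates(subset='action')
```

32

drop duplicate action (keep=first):
   duration action  errors
0       518  click       0
1         3  share       9
2       369    buy      15
4       394   view       9
5       189  login      14
filter rows where errors <= 14:
   duration action  errors
0       518  click       0
1         3  share       9
4       394   view       9
5       189  login      14
take 3 rows with largest errors:
   duration action  errors
5       189  login      14
1         3  share       9
4       394   view       9
Reading off the sum of column 'errors', we get 32.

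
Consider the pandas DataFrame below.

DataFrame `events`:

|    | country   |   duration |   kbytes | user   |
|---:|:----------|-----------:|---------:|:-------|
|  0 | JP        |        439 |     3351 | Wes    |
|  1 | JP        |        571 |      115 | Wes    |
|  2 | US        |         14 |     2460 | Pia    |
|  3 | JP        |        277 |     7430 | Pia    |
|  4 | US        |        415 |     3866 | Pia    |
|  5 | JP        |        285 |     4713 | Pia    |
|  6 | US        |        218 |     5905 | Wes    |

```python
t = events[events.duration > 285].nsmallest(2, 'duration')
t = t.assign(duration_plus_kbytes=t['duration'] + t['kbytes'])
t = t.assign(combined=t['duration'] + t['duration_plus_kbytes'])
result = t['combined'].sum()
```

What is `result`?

filter rows where duration > 285:
  country  duration  kbytes user
0      JP       439    3351  Wes
1      JP       571     115  Wes
4      US       415    3866  Pia
take 2 rows with smallest duration:
  country  duration  kbytes user
4      US       415    3866  Pia
0      JP       439    3351  Wes
add column duration_plus_kbytes = t['duration'] + t['kbytes']:
  country  duration  kbytes user  duration_plus_kbytes
4      US       415    3866  Pia                  4281
0      JP       439    3351  Wes                  3790
add column combined = t['duration'] + t['duration_plus_kbytes']:
  country  duration  kbytes user  duration_plus_kbytes  combined
4      US       415    3866  Pia                  4281      4696
0      JP       439    3351  Wes                  3790      4229
So sum() = 8925.

8925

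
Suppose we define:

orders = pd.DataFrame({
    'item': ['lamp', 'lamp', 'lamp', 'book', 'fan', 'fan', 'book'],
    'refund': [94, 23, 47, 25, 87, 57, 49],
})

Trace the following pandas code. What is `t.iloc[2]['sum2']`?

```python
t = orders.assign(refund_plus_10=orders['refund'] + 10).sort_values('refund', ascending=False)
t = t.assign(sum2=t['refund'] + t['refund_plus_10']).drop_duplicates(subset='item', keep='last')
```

56

add column refund_plus_10 = orders['refund'] + 10:
   item  refund  refund_plus_10
0  lamp      94             104
1  lamp      23              33
2  lamp      47              57
3  book      25              35
4   fan      87              97
5   fan      57              67
6  book      49              59
sort by refund descending:
   item  refund  refund_plus_10
0  lamp      94             104
4   fan      87              97
5   fan      57              67
6  book      49              59
2  lamp      47              57
3  book      25              35
1  lamp      23              33
add column sum2 = t['refund'] + t['refund_plus_10']:
   item  refund  refund_plus_10  sum2
0  lamp      94             104   198
4   fan      87              97   184
5   fan      57              67   124
6  book      49              59   108
2  lamp      47              57   104
3  book      25              35    60
1  lamp      23              33    56
drop duplicate item (keep=last):
   item  refund  refund_plus_10  sum2
5   fan      57              67   124
3  book      25              35    60
1  lamp      23              33    56
Taking the value at position 2, column 'sum2' gives 56.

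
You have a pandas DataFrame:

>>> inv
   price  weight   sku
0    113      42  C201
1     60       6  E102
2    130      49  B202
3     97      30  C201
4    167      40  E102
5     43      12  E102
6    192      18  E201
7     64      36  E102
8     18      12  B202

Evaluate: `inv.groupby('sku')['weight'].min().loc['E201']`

group by sku, min of weight:
sku
B202    12
C201    30
E102     6
E201    18
Name: weight, dtype: int64
Then the value at index 'E201': 18

18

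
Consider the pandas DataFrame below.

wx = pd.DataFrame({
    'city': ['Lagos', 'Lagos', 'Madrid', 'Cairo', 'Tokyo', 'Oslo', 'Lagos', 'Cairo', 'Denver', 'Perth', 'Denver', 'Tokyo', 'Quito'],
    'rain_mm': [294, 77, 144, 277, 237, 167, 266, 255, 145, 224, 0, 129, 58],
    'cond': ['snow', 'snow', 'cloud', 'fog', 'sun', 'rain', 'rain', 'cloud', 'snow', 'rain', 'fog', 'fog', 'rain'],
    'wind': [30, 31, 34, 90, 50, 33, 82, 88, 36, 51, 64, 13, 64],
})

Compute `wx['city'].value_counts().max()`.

3

value_counts of city:
city
Lagos     3
Cairo     2
Tokyo     2
Denver    2
Madrid    1
Oslo      1
Perth     1
Quito     1
Name: count, dtype: int64
Taking the max of the resulting series gives 3.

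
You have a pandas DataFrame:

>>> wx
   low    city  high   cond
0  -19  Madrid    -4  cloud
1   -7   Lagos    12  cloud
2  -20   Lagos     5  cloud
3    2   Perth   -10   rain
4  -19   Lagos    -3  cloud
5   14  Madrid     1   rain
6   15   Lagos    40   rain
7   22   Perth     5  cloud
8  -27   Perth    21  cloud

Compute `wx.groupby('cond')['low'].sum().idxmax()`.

rain

group by cond, sum of low:
cond
cloud   -70
rain     31
Name: low, dtype: int64
label with the largest value → rain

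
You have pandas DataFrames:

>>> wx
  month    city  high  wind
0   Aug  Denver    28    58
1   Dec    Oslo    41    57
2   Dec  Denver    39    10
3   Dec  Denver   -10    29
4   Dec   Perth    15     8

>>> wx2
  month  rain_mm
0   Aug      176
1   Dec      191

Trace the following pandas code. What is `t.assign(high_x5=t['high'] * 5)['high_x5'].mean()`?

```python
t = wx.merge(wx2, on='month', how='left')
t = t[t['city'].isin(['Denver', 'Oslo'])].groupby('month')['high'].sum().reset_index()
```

merge on 'month' (how='left') → 5 rows:
  month    city  high  wind  rain_mm
0   Aug  Denver    28    58      176
1   Dec    Oslo    41    57      191
2   Dec  Denver    39    10      191
3   Dec  Denver   -10    29      191
4   Dec   Perth    15     8      191
filter rows where city in ['Denver', 'Oslo']:
  month    city  high  wind  rain_mm
0   Aug  Denver    28    58      176
1   Dec    Oslo    41    57      191
2   Dec  Denver    39    10      191
3   Dec  Denver   -10    29      191
group by month, sum of high:
month
Aug    28
Dec    70
Name: high, dtype: int64
reset_index():
  month  high
0   Aug    28
1   Dec    70
add column high_x5 = t['high'] * 5:
  month  high  high_x5
0   Aug    28      140
1   Dec    70      350
So mean() = 245.0.

245.0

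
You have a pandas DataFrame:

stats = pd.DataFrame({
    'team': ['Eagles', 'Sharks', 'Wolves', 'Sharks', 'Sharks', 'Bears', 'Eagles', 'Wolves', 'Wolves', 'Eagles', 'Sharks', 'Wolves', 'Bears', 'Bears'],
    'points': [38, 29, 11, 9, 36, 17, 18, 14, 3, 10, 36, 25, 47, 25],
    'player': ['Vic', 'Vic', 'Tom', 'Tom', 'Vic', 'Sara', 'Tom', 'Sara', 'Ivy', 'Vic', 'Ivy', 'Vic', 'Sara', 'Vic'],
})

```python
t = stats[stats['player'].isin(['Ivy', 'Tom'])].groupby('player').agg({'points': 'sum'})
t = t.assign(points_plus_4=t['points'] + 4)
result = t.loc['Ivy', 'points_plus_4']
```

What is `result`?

43

filter rows where player in ['Ivy', 'Tom']:
      team  points player
2   Wolves      11    Tom
3   Sharks       9    Tom
6   Eagles      18    Tom
8   Wolves       3    Ivy
10  Sharks      36    Ivy
group by player, sum of points:
        points
player        
Ivy         39
Tom         38
add column points_plus_4 = t['points'] + 4:
        points  points_plus_4
player                       
Ivy         39             43
Tom         38             42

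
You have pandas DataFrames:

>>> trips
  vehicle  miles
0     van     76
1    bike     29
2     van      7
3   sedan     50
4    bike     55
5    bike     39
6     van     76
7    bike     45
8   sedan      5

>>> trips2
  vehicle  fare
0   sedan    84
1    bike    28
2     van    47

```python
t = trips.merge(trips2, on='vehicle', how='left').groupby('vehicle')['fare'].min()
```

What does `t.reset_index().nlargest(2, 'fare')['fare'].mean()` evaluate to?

65.5

merge on 'vehicle' (how='left') → 9 rows:
  vehicle  miles  fare
0     van     76    47
1    bike     29    28
2     van      7    47
3   sedan     50    84
4    bike     55    28
5    bike     39    28
6     van     76    47
7    bike     45    28
8   sedan      5    84
group by vehicle, min of fare:
vehicle
bike     28
sedan    84
van      47
Name: fare, dtype: int64
reset_index():
  vehicle  fare
0    bike    28
1   sedan    84
2     van    47
take 2 rows with largest fare:
  vehicle  fare
1   sedan    84
2     van    47
Finally, mean of column 'fare' = 65.5.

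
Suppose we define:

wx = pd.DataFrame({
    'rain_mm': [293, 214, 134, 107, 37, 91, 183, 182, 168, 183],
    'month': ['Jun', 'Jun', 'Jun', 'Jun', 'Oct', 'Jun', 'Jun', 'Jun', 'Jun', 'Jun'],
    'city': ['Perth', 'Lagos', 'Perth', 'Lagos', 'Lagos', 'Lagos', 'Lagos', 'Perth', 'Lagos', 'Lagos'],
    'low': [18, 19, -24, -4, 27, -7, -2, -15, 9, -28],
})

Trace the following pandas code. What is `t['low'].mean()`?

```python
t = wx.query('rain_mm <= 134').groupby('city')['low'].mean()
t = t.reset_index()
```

-9.33333333333

filter rows where rain_mm <= 134:
   rain_mm month   city  low
2      134   Jun  Perth  -24
3      107   Jun  Lagos   -4
4       37   Oct  Lagos   27
5       91   Jun  Lagos   -7
group by city, mean of low:
city
Lagos     5.333333
Perth   -24.000000
Name: low, dtype: float64
reset_index():
    city        low
0  Lagos   5.333333
1  Perth -24.000000
Hence -9.33333333333.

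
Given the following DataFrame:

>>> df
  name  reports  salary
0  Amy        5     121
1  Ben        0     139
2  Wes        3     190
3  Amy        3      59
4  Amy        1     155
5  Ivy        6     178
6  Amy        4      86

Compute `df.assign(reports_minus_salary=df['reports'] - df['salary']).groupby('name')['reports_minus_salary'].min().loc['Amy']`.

-154

add column reports_minus_salary = df['reports'] - df['salary']:
  name  reports  salary  reports_minus_salary
0  Amy        5     121                  -116
1  Ben        0     139                  -139
2  Wes        3     190                  -187
3  Amy        3      59                   -56
4  Amy        1     155                  -154
5  Ivy        6     178                  -172
6  Amy        4      86                   -82
group by name, min of reports_minus_salary:
name
Amy   -154
Ben   -139
Ivy   -172
Wes   -187
Name: reports_minus_salary, dtype: int64
So loc['Amy'] = -154.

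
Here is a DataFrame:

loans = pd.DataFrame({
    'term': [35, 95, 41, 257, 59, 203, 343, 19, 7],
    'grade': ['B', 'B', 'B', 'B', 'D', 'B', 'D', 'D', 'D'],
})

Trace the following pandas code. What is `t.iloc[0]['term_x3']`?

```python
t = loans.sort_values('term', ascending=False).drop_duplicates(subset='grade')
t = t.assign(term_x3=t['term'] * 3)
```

sort by term descending:
   term grade
6   343     D
3   257     B
5   203     B
1    95     B
4    59     D
2    41     B
0    35     B
7    19     D
8     7     D
drop duplicate grade (keep=first):
   term grade
6   343     D
3   257     B
add column term_x3 = t['term'] * 3:
   term grade  term_x3
6   343     D     1029
3   257     B      771
Taking the value at position 0, column 'term_x3' gives 1029.

1029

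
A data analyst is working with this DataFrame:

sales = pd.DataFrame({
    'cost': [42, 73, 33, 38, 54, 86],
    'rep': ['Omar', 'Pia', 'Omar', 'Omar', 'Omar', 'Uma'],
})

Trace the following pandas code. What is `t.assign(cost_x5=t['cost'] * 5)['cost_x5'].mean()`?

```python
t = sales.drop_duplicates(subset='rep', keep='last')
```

drop duplicate rep (keep=last):
   cost   rep
1    73   Pia
4    54  Omar
5    86   Uma
add column cost_x5 = t['cost'] * 5:
   cost   rep  cost_x5
1    73   Pia      365
4    54  Omar      270
5    86   Uma      430
Finally, mean of column 'cost_x5' = 355.0.

355.0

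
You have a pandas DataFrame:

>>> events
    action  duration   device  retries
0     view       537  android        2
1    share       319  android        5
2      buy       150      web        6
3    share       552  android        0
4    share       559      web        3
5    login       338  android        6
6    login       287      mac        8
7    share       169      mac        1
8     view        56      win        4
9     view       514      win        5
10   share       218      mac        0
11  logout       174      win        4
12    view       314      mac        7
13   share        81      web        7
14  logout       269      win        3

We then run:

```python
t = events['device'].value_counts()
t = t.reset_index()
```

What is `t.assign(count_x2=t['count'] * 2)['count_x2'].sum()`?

value_counts of device:
device
android    4
mac        4
win        4
web        3
Name: count, dtype: int64
reset_index():
    device  count
0  android      4
1      mac      4
2      win      4
3      web      3
add column count_x2 = t['count'] * 2:
    device  count  count_x2
0  android      4         8
1      mac      4         8
2      win      4         8
3      web      3         6

30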